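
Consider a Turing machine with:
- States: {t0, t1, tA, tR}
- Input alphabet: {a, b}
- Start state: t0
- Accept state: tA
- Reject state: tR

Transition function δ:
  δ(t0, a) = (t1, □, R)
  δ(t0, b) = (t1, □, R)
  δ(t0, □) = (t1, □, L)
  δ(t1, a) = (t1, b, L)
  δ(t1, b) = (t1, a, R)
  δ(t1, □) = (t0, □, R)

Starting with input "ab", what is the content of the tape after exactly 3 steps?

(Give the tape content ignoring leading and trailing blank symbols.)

Execution trace:
Initial: [t0]ab
Step 1: δ(t0, a) = (t1, □, R) → □[t1]b
Step 2: δ(t1, b) = (t1, a, R) → □a[t1]□
Step 3: δ(t1, □) = (t0, □, R) → □a□[t0]□

After 3 steps, the tape (ignoring leading/trailing blanks) is: a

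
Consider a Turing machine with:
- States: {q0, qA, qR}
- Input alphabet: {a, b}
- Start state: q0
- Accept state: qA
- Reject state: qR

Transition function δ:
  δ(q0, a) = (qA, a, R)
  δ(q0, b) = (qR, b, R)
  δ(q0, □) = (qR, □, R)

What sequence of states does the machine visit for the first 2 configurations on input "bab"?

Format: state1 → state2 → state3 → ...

Execution trace:
Initial: [q0]bab
Step 1: δ(q0, b) = (qR, b, R) → b[qR]ab

The machine reaches the reject state qR and halts.

State sequence: q0 → qR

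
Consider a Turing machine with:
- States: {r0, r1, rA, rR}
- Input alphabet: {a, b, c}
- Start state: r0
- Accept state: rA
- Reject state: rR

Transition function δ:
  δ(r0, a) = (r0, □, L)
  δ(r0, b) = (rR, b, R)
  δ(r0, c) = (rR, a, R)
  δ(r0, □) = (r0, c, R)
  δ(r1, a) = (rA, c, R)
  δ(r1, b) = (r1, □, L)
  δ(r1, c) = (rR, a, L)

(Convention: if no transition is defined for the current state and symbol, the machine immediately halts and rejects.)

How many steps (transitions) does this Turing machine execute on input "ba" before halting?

Execution trace:
Initial: [r0]ba
Step 1: δ(r0, b) = (rR, b, R) → b[rR]a

The machine reaches the reject state rR and halts.

The machine executed 1 step before halting.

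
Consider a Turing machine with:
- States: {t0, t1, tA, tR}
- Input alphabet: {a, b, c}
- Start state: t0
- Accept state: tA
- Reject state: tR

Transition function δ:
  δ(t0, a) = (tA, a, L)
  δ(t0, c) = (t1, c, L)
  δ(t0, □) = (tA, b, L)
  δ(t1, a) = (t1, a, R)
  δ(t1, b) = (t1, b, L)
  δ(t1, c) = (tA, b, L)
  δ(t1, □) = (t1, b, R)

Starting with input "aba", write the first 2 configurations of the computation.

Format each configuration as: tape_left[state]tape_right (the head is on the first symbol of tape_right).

Transitions applied:
Step 1: δ(t0, a) = (tA, a, L)

The first 2 configurations are:
[t0]aba ⊢ [tA]□aba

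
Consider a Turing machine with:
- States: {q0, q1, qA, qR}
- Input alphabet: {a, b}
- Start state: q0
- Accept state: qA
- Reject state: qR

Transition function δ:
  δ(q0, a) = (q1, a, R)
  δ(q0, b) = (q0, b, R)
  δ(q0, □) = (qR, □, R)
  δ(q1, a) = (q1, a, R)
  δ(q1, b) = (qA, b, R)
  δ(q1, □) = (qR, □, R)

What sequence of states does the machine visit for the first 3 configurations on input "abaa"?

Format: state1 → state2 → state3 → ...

Execution trace:
Initial: [q0]abaa
Step 1: δ(q0, a) = (q1, a, R) → a[q1]baa
Step 2: δ(q1, b) = (qA, b, R) → ab[qA]aa

The machine reaches the accept state qA and halts.

State sequence: q0 → q1 → qA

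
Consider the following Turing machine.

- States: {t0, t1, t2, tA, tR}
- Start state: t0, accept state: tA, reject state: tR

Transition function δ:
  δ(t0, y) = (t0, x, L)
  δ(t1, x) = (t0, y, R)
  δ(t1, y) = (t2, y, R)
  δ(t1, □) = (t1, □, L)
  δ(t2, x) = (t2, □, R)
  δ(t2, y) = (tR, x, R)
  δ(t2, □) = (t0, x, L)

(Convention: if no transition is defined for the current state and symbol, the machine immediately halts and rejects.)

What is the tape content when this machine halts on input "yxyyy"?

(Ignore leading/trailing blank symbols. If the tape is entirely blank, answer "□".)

Execution trace:
Initial: [t0]yxyyy
Step 1: δ(t0, y) = (t0, x, L) → [t0]□xxyyy

No transition is defined for δ(t0, □). By convention the machine halts and rejects.

Final tape (ignoring leading/trailing blanks): xxyyy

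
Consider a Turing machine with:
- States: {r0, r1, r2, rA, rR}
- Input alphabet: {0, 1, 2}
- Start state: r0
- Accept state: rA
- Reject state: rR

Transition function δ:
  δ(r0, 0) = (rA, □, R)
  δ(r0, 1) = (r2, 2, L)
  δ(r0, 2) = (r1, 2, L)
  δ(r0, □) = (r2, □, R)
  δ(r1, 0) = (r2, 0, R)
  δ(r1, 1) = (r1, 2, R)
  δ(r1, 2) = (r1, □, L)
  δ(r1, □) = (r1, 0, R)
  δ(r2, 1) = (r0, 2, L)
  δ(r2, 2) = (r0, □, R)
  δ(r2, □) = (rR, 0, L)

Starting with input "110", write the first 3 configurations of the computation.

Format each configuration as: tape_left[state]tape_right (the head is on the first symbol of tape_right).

Transitions applied:
Step 1: δ(r0, 1) = (r2, 2, L)
Step 2: δ(r2, □) = (rR, 0, L)

The first 3 configurations are:
[r0]110 ⊢ [r2]□210 ⊢ [rR]□0210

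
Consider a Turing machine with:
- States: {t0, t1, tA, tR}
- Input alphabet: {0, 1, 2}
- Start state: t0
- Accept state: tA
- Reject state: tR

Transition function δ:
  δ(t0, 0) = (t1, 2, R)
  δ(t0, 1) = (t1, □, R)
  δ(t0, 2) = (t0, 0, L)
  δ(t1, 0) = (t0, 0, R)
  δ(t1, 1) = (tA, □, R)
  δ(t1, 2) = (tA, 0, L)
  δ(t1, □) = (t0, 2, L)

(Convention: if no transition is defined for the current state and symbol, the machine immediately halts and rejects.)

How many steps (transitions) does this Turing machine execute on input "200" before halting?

Execution trace:
Initial: [t0]200
Step 1: δ(t0, 2) = (t0, 0, L) → [t0]□000

No transition is defined for δ(t0, □). By convention the machine halts and rejects.

The machine executed 1 step before halting.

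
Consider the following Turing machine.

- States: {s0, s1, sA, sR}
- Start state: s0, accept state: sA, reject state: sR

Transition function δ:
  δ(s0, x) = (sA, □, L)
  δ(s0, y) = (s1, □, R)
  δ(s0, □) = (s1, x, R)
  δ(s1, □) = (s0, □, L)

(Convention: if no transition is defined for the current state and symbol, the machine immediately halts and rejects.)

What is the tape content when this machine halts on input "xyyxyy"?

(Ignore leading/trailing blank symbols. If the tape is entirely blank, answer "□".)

Execution trace:
Initial: [s0]xyyxyy
Step 1: δ(s0, x) = (sA, □, L) → [sA]□□yyxyy

The machine reaches the accept state sA and halts.

Final tape (ignoring leading/trailing blanks): yyxyy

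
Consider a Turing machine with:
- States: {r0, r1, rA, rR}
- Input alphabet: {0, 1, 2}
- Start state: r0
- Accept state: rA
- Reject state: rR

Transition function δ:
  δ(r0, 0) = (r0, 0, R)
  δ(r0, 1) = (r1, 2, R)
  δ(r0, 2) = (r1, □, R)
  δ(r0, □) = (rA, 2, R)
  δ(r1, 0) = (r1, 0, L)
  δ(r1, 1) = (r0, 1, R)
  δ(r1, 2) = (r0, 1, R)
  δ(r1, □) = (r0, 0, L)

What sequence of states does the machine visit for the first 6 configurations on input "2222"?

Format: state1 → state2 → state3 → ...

Execution trace:
Initial: [r0]2222
Step 1: δ(r0, 2) = (r1, □, R) → □[r1]222
Step 2: δ(r1, 2) = (r0, 1, R) → □1[r0]22
Step 3: δ(r0, 2) = (r1, □, R) → □1□[r1]2
Step 4: δ(r1, 2) = (r0, 1, R) → □1□1[r0]□
Step 5: δ(r0, □) = (rA, 2, R) → □1□12[rA]□

The machine reaches the accept state rA and halts.

State sequence: r0 → r1 → r0 → r1 → r0 → rA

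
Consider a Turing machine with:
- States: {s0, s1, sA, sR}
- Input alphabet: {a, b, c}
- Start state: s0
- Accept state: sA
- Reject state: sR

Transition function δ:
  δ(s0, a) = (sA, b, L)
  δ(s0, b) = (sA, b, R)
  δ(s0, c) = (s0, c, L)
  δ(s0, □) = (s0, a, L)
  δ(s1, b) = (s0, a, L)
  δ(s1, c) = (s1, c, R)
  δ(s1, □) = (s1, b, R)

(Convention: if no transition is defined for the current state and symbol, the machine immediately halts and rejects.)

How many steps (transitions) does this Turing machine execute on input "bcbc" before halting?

Execution trace:
Initial: [s0]bcbc
Step 1: δ(s0, b) = (sA, b, R) → b[sA]cbc

The machine reaches the accept state sA and halts.

The machine executed 1 step before halting.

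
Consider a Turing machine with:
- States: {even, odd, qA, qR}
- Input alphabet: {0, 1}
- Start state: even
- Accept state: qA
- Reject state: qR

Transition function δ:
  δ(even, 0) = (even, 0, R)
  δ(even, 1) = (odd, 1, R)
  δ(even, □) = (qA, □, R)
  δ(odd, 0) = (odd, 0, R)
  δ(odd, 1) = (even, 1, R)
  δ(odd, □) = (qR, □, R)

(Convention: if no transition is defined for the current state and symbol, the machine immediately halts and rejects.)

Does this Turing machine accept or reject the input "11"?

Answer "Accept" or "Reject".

Execution trace:
Initial: [even]11
Step 1: δ(even, 1) = (odd, 1, R) → 1[odd]1
Step 2: δ(odd, 1) = (even, 1, R) → 11[even]□
Step 3: δ(even, □) = (qA, □, R) → 11□[qA]□

The machine reaches the accept state qA and halts.

Answer: Accept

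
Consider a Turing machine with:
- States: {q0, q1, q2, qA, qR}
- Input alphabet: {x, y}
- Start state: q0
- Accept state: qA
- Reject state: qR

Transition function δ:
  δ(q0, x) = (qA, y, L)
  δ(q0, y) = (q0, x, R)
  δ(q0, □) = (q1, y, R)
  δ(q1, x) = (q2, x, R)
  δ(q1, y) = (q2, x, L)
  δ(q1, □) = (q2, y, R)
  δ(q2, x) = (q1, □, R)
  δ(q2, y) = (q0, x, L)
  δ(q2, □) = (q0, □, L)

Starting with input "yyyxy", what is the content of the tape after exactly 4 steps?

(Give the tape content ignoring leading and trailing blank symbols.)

Execution trace:
Initial: [q0]yyyxy
Step 1: δ(q0, y) = (q0, x, R) → x[q0]yyxy
Step 2: δ(q0, y) = (q0, x, R) → xx[q0]yxy
Step 3: δ(q0, y) = (q0, x, R) → xxx[q0]xy
Step 4: δ(q0, x) = (qA, y, L) → xx[qA]xyy

The machine reaches the accept state qA and halts.

After 4 steps, the tape (ignoring leading/trailing blanks) is: xxxyy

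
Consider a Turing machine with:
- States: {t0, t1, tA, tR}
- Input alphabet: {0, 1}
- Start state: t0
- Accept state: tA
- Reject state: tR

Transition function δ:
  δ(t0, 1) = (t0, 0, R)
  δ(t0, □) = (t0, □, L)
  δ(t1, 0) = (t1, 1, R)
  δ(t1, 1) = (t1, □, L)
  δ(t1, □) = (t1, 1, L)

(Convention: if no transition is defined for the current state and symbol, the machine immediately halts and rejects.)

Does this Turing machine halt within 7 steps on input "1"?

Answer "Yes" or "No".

Execution trace:
Initial: [t0]1
Step 1: δ(t0, 1) = (t0, 0, R) → 0[t0]□
Step 2: δ(t0, □) = (t0, □, L) → [t0]0□

No transition is defined for δ(t0, 0). By convention the machine halts and rejects.
The machine halted after 2 steps (within the 7-step bound).

Answer: Yes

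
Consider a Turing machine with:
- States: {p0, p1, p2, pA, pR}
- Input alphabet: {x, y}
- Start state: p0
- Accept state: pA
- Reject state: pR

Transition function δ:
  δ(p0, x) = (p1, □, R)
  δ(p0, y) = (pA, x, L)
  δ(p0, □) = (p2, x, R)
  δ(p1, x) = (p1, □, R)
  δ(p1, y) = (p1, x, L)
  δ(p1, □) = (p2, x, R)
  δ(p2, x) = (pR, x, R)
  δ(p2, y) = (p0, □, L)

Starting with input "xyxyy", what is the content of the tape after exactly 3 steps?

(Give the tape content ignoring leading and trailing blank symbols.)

Execution trace:
Initial: [p0]xyxyy
Step 1: δ(p0, x) = (p1, □, R) → □[p1]yxyy
Step 2: δ(p1, y) = (p1, x, L) → [p1]□xxyy
Step 3: δ(p1, □) = (p2, x, R) → x[p2]xxyy

After 3 steps, the tape (ignoring leading/trailing blanks) is: xxxyy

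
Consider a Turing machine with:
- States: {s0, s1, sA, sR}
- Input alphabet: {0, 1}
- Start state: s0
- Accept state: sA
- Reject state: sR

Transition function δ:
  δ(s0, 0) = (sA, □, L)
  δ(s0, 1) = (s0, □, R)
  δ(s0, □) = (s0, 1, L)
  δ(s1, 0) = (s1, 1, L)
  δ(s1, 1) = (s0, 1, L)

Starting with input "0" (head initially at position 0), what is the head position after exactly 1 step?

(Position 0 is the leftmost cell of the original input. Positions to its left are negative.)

Execution trace (head position shown):
Step 0: [s0]0  (head at position 0)
Step 1: move left → [sA]□□  (head at position -1)

After 1 step, the head is at position -1.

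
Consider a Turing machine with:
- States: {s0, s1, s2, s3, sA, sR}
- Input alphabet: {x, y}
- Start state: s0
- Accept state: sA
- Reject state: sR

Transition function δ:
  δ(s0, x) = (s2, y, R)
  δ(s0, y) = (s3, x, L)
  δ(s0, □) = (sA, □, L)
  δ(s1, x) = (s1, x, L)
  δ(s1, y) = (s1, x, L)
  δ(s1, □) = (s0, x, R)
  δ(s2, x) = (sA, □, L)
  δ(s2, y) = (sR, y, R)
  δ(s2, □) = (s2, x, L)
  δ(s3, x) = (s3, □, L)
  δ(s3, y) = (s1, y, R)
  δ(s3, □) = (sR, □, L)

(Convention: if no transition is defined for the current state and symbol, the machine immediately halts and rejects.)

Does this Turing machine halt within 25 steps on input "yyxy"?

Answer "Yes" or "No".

Execution trace:
Initial: [s0]yyxy
Step 1: δ(s0, y) = (s3, x, L) → [s3]□xyxy
Step 2: δ(s3, □) = (sR, □, L) → [sR]□□xyxy

The machine reaches the reject state sR and halts.
The machine halted after 2 steps (within the 25-step bound).

Answer: Yes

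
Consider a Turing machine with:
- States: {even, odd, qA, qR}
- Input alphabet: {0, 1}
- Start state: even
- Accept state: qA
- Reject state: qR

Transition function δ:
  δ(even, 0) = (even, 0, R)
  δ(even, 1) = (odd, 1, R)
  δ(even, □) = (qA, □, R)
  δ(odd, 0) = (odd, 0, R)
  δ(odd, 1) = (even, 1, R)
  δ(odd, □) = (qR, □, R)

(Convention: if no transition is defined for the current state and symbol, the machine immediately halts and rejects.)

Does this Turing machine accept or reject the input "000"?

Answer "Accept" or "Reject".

Execution trace:
Initial: [even]000
Step 1: δ(even, 0) = (even, 0, R) → 0[even]00
Step 2: δ(even, 0) = (even, 0, R) → 00[even]0
Step 3: δ(even, 0) = (even, 0, R) → 000[even]□
Step 4: δ(even, □) = (qA, □, R) → 000□[qA]□

The machine reaches the accept state qA and halts.

Answer: Accept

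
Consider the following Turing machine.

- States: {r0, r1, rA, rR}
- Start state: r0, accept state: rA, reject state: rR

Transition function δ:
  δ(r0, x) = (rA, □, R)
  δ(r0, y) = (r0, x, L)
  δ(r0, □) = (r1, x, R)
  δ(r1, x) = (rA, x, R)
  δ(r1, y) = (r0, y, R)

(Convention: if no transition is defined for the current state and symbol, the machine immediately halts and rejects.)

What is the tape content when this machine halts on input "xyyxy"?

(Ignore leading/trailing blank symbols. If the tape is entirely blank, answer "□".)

Execution trace:
Initial: [r0]xyyxy
Step 1: δ(r0, x) = (rA, □, R) → □[rA]yyxy

The machine reaches the accept state rA and halts.

Final tape (ignoring leading/trailing blanks): yyxy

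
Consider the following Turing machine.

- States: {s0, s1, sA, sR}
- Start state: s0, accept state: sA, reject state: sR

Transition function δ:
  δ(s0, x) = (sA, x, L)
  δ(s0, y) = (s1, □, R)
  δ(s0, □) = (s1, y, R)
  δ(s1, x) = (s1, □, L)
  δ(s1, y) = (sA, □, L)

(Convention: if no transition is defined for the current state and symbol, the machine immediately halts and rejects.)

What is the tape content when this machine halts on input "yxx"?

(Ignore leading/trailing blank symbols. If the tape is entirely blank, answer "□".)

Execution trace:
Initial: [s0]yxx
Step 1: δ(s0, y) = (s1, □, R) → □[s1]xx
Step 2: δ(s1, x) = (s1, □, L) → [s1]□□x

No transition is defined for δ(s1, □). By convention the machine halts and rejects.

Final tape (ignoring leading/trailing blanks): x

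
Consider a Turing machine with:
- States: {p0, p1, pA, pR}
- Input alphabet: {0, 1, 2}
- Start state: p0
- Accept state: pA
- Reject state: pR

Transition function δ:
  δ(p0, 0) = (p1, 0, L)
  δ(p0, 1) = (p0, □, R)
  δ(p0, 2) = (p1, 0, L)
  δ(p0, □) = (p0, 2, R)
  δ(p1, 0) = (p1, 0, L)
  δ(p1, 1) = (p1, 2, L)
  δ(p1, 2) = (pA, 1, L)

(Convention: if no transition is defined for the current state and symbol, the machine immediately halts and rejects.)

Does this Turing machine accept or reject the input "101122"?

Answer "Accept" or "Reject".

Execution trace:
Initial: [p0]101122
Step 1: δ(p0, 1) = (p0, □, R) → □[p0]01122
Step 2: δ(p0, 0) = (p1, 0, L) → [p1]□01122

No transition is defined for δ(p1, □). By convention the machine halts and rejects.

Answer: Reject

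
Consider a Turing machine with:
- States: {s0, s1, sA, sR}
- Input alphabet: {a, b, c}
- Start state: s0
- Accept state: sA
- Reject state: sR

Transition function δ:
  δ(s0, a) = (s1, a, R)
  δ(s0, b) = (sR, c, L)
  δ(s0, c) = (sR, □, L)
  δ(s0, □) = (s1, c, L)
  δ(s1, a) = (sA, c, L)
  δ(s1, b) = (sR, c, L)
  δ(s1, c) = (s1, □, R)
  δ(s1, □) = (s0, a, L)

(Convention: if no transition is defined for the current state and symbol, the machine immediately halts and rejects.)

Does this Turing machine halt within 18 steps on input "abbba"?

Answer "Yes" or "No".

Execution trace:
Initial: [s0]abbba
Step 1: δ(s0, a) = (s1, a, R) → a[s1]bbba
Step 2: δ(s1, b) = (sR, c, L) → [sR]acbba

The machine reaches the reject state sR and halts.
The machine halted after 2 steps (within the 18-step bound).

Answer: Yes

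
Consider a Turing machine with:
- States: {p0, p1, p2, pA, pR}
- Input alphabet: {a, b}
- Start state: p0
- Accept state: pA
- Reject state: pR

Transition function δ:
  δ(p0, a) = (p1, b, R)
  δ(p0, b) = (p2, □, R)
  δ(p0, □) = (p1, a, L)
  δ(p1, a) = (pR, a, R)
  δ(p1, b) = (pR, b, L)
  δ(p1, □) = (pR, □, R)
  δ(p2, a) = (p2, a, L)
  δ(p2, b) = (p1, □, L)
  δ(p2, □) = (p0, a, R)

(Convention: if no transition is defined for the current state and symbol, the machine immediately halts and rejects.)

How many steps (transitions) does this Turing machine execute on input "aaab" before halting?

Execution trace:
Initial: [p0]aaab
Step 1: δ(p0, a) = (p1, b, R) → b[p1]aab
Step 2: δ(p1, a) = (pR, a, R) → ba[pR]ab

The machine reaches the reject state pR and halts.

The machine executed 2 steps before halting.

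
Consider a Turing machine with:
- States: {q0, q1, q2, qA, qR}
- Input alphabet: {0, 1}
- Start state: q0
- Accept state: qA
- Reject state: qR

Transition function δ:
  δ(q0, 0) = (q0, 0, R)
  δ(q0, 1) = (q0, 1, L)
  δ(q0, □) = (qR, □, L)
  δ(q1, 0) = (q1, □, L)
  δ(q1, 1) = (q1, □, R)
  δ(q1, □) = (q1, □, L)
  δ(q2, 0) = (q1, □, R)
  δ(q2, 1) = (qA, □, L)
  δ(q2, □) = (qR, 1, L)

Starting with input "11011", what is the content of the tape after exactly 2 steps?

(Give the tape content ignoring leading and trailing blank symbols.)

Execution trace:
Initial: [q0]11011
Step 1: δ(q0, 1) = (q0, 1, L) → [q0]□11011
Step 2: δ(q0, □) = (qR, □, L) → [qR]□□11011

The machine reaches the reject state qR and halts.

After 2 steps, the tape (ignoring leading/trailing blanks) is: 11011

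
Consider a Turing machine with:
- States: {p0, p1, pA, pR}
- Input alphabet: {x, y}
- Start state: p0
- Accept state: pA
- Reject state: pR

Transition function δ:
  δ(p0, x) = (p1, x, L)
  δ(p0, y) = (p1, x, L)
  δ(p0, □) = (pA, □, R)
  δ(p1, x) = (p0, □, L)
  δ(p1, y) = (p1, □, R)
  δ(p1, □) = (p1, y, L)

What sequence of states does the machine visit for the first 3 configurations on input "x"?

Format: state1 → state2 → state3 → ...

Execution trace:
Initial: [p0]x
Step 1: δ(p0, x) = (p1, x, L) → [p1]□x
Step 2: δ(p1, □) = (p1, y, L) → [p1]□yx

State sequence: p0 → p1 → p1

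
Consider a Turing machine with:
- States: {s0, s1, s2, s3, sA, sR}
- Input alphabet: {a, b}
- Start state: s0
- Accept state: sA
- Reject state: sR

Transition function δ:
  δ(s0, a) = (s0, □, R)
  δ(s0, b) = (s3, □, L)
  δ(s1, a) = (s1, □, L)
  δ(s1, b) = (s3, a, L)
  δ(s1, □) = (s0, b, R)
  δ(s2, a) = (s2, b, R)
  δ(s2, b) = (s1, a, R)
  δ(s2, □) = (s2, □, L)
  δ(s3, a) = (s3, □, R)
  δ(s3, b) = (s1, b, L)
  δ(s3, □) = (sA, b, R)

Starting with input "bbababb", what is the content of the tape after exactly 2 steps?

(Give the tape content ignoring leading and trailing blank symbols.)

Execution trace:
Initial: [s0]bbababb
Step 1: δ(s0, b) = (s3, □, L) → [s3]□□bababb
Step 2: δ(s3, □) = (sA, b, R) → b[sA]□bababb

The machine reaches the accept state sA and halts.

After 2 steps, the tape (ignoring leading/trailing blanks) is: b□bababb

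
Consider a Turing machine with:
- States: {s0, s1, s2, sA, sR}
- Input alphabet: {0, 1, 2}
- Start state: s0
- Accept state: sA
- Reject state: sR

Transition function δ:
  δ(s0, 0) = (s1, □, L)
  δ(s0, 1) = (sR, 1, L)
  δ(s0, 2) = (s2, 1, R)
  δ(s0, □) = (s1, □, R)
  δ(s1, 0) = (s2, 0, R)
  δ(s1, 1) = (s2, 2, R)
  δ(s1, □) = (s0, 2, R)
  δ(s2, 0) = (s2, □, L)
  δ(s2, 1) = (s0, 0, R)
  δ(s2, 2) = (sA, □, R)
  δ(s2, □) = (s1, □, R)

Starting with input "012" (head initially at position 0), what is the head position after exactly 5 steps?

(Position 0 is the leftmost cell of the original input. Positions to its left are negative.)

Execution trace (head position shown):
Step 0: [s0]012  (head at position 0)
Step 1: move left → [s1]□□12  (head at position -1)
Step 2: move right → 2[s0]□12  (head at position 0)
Step 3: move right → 2□[s1]12  (head at position 1)
Step 4: move right → 2□2[s2]2  (head at position 2)
Step 5: move right → 2□2□[sA]□  (head at position 3)

After 5 steps, the head is at position 3.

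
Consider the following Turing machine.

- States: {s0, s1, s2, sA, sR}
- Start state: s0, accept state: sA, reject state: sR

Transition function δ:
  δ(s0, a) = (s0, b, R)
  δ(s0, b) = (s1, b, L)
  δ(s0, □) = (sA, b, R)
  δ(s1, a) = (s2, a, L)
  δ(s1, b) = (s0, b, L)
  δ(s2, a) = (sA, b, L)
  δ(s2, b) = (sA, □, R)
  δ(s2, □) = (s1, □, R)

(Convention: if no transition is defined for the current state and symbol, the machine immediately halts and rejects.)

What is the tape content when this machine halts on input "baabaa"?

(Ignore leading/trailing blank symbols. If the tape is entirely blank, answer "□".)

Execution trace:
Initial: [s0]baabaa
Step 1: δ(s0, b) = (s1, b, L) → [s1]□baabaa

No transition is defined for δ(s1, □). By convention the machine halts and rejects.

Final tape (ignoring leading/trailing blanks): baabaa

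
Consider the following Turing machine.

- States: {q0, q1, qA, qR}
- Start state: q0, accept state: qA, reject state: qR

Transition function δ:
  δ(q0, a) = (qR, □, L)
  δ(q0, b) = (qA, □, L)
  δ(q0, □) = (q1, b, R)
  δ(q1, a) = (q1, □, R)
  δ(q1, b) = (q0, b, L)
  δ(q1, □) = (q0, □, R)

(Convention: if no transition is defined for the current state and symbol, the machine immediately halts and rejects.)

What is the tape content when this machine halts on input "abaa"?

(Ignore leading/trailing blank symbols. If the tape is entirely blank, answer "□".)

Execution trace:
Initial: [q0]abaa
Step 1: δ(q0, a) = (qR, □, L) → [qR]□□baa

The machine reaches the reject state qR and halts.

Final tape (ignoring leading/trailing blanks): baa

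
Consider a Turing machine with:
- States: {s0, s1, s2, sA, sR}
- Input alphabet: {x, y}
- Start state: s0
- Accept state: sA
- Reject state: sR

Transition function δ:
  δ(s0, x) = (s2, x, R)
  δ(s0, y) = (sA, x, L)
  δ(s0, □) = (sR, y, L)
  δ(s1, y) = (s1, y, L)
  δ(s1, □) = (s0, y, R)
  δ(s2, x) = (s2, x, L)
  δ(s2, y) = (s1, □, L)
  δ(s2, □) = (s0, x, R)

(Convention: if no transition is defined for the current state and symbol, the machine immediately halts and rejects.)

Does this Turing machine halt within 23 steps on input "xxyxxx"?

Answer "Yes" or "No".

Execution trace:
Initial: [s0]xxyxxx
Step 1: δ(s0, x) = (s2, x, R) → x[s2]xyxxx
Step 2: δ(s2, x) = (s2, x, L) → [s2]xxyxxx
Step 3: δ(s2, x) = (s2, x, L) → [s2]□xxyxxx
Step 4: δ(s2, □) = (s0, x, R) → x[s0]xxyxxx
Step 5: δ(s0, x) = (s2, x, R) → xx[s2]xyxxx
Step 6: δ(s2, x) = (s2, x, L) → x[s2]xxyxxx
Step 7: δ(s2, x) = (s2, x, L) → [s2]xxxyxxx
Step 8: δ(s2, x) = (s2, x, L) → [s2]□xxxyxxx
Step 9: δ(s2, □) = (s0, x, R) → x[s0]xxxyxxx
Step 10: δ(s0, x) = (s2, x, R) → xx[s2]xxyxxx
Step 11: δ(s2, x) = (s2, x, L) → x[s2]xxxyxxx
Step 12: δ(s2, x) = (s2, x, L) → [s2]xxxxyxxx
Step 13: δ(s2, x) = (s2, x, L) → [s2]□xxxxyxxx
Step 14: δ(s2, □) = (s0, x, R) → x[s0]xxxxyxxx
Step 15: δ(s0, x) = (s2, x, R) → xx[s2]xxxyxxx
Step 16: δ(s2, x) = (s2, x, L) → x[s2]xxxxyxxx
Step 17: δ(s2, x) = (s2, x, L) → [s2]xxxxxyxxx
Step 18: δ(s2, x) = (s2, x, L) → [s2]□xxxxxyxxx
Step 19: δ(s2, □) = (s0, x, R) → x[s0]xxxxxyxxx
Step 20: δ(s0, x) = (s2, x, R) → xx[s2]xxxxyxxx
Step 21: δ(s2, x) = (s2, x, L) → x[s2]xxxxxyxxx
Step 22: δ(s2, x) = (s2, x, L) → [s2]xxxxxxyxxx
Step 23: δ(s2, x) = (s2, x, L) → [s2]□xxxxxxyxxx

The machine has not reached a halting state after 23 steps.
The machine did not halt within the 23-step bound.

Answer: No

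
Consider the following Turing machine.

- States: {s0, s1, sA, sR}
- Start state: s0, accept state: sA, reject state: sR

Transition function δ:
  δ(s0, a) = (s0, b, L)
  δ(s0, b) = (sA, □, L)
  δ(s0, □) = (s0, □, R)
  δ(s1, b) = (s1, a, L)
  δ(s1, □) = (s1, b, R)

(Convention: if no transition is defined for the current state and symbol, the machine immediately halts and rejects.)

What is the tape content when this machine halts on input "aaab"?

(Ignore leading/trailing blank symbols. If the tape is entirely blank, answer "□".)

Execution trace:
Initial: [s0]aaab
Step 1: δ(s0, a) = (s0, b, L) → [s0]□baab
Step 2: δ(s0, □) = (s0, □, R) → □[s0]baab
Step 3: δ(s0, b) = (sA, □, L) → [sA]□□aab

The machine reaches the accept state sA and halts.

Final tape (ignoring leading/trailing blanks): aab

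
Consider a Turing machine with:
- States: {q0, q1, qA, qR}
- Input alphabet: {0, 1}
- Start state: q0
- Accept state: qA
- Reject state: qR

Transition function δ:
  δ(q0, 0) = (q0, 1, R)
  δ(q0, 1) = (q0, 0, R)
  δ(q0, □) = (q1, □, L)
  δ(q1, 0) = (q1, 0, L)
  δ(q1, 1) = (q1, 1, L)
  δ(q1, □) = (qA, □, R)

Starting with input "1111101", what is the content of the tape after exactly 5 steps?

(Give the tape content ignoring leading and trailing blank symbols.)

Execution trace:
Initial: [q0]1111101
Step 1: δ(q0, 1) = (q0, 0, R) → 0[q0]111101
Step 2: δ(q0, 1) = (q0, 0, R) → 00[q0]11101
Step 3: δ(q0, 1) = (q0, 0, R) → 000[q0]1101
Step 4: δ(q0, 1) = (q0, 0, R) → 0000[q0]101
Step 5: δ(q0, 1) = (q0, 0, R) → 00000[q0]01

After 5 steps, the tape (ignoring leading/trailing blanks) is: 0000001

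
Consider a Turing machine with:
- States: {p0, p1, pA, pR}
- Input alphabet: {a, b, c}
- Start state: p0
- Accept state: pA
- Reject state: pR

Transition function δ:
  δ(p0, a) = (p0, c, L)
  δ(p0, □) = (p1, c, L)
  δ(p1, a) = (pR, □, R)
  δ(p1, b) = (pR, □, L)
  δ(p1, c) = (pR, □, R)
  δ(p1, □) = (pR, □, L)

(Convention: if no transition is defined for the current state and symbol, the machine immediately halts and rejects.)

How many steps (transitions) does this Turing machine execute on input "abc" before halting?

Execution trace:
Initial: [p0]abc
Step 1: δ(p0, a) = (p0, c, L) → [p0]□cbc
Step 2: δ(p0, □) = (p1, c, L) → [p1]□ccbc
Step 3: δ(p1, □) = (pR, □, L) → [pR]□□ccbc

The machine reaches the reject state pR and halts.

The machine executed 3 steps before halting.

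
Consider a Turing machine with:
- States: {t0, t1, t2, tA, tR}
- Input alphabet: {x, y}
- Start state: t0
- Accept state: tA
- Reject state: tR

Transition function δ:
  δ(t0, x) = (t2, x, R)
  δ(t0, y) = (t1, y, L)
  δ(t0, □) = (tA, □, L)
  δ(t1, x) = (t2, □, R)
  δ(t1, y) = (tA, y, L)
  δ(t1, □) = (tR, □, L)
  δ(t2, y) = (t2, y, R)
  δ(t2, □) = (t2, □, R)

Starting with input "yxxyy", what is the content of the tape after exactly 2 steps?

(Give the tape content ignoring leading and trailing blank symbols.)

Execution trace:
Initial: [t0]yxxyy
Step 1: δ(t0, y) = (t1, y, L) → [t1]□yxxyy
Step 2: δ(t1, □) = (tR, □, L) → [tR]□□yxxyy

The machine reaches the reject state tR and halts.

After 2 steps, the tape (ignoring leading/trailing blanks) is: yxxyy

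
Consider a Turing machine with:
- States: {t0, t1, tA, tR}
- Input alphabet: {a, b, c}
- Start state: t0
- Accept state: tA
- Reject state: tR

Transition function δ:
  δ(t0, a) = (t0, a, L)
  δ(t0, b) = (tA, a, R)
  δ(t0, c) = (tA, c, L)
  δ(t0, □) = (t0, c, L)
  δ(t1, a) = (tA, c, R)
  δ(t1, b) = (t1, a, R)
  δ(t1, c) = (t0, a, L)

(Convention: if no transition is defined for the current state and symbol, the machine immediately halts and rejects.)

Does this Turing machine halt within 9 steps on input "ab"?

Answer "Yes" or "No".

Execution trace:
Initial: [t0]ab
Step 1: δ(t0, a) = (t0, a, L) → [t0]□ab
Step 2: δ(t0, □) = (t0, c, L) → [t0]□cab
Step 3: δ(t0, □) = (t0, c, L) → [t0]□ccab
Step 4: δ(t0, □) = (t0, c, L) → [t0]□cccab
Step 5: δ(t0, □) = (t0, c, L) → [t0]□ccccab
Step 6: δ(t0, □) = (t0, c, L) → [t0]□cccccab
Step 7: δ(t0, □) = (t0, c, L) → [t0]□ccccccab
Step 8: δ(t0, □) = (t0, c, L) → [t0]□cccccccab
Step 9: δ(t0, □) = (t0, c, L) → [t0]□ccccccccab

The machine has not reached a halting state after 9 steps.
The machine did not halt within the 9-step bound.

Answer: No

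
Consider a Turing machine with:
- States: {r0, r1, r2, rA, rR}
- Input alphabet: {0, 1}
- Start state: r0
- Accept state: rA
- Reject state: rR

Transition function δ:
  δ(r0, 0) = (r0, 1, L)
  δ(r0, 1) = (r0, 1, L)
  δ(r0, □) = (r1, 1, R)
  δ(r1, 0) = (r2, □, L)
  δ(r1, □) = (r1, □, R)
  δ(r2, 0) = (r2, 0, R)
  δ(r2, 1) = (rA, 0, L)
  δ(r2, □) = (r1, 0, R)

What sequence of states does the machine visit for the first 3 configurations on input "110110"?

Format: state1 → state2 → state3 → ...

Execution trace:
Initial: [r0]110110
Step 1: δ(r0, 1) = (r0, 1, L) → [r0]□110110
Step 2: δ(r0, □) = (r1, 1, R) → 1[r1]110110

No transition is defined for δ(r1, 1). By convention the machine halts and rejects.

State sequence: r0 → r0 → r1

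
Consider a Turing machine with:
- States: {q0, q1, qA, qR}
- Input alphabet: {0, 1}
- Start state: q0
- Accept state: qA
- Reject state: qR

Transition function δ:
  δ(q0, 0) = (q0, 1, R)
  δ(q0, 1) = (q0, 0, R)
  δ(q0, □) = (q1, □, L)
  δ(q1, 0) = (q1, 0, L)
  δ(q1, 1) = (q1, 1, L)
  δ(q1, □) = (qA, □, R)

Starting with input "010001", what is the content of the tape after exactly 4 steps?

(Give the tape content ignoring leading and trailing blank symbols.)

Execution trace:
Initial: [q0]010001
Step 1: δ(q0, 0) = (q0, 1, R) → 1[q0]10001
Step 2: δ(q0, 1) = (q0, 0, R) → 10[q0]0001
Step 3: δ(q0, 0) = (q0, 1, R) → 101[q0]001
Step 4: δ(q0, 0) = (q0, 1, R) → 1011[q0]01

After 4 steps, the tape (ignoring leading/trailing blanks) is: 101101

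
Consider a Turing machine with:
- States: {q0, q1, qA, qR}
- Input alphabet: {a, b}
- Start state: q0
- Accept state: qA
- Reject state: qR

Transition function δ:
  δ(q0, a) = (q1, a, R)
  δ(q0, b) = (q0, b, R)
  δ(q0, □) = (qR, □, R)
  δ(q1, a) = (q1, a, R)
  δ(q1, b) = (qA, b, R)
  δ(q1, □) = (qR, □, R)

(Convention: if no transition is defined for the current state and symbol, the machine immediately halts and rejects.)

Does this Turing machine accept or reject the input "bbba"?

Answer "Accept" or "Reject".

Execution trace:
Initial: [q0]bbba
Step 1: δ(q0, b) = (q0, b, R) → b[q0]bba
Step 2: δ(q0, b) = (q0, b, R) → bb[q0]ba
Step 3: δ(q0, b) = (q0, b, R) → bbb[q0]a
Step 4: δ(q0, a) = (q1, a, R) → bbba[q1]□
Step 5: δ(q1, □) = (qR, □, R) → bbba□[qR]□

The machine reaches the reject state qR and halts.

Answer: Reject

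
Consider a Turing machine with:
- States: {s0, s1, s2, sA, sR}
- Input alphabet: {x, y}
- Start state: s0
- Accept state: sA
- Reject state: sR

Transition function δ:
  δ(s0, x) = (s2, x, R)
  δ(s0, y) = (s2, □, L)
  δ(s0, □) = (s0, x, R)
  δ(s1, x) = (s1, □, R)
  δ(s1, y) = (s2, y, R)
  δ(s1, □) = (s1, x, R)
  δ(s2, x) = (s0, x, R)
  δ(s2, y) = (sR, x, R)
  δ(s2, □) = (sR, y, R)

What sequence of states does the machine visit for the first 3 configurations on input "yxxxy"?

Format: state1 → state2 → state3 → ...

Execution trace:
Initial: [s0]yxxxy
Step 1: δ(s0, y) = (s2, □, L) → [s2]□□xxxy
Step 2: δ(s2, □) = (sR, y, R) → y[sR]□xxxy

The machine reaches the reject state sR and halts.

State sequence: s0 → s2 → sR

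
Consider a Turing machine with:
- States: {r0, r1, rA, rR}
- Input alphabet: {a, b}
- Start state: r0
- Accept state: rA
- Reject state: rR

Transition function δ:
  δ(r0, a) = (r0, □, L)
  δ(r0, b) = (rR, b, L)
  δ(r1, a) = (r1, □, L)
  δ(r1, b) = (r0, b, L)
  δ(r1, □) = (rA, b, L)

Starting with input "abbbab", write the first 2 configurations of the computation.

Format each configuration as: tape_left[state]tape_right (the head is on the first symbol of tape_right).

Transitions applied:
Step 1: δ(r0, a) = (r0, □, L)

The first 2 configurations are:
[r0]abbbab ⊢ [r0]□□bbbab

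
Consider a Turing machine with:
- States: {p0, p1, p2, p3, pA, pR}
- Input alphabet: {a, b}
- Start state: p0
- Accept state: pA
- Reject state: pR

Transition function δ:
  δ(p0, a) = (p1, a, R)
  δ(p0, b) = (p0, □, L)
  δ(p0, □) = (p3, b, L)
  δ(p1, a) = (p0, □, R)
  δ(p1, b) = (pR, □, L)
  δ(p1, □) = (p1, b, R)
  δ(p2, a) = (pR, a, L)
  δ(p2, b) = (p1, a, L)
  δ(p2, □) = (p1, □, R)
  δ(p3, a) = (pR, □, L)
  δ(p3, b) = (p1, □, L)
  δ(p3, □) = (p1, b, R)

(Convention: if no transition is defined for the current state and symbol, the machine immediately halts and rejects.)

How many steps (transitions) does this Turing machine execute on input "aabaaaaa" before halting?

Execution trace:
Initial: [p0]aabaaaaa
Step 1: δ(p0, a) = (p1, a, R) → a[p1]abaaaaa
Step 2: δ(p1, a) = (p0, □, R) → a□[p0]baaaaa
Step 3: δ(p0, b) = (p0, □, L) → a[p0]□□aaaaa
Step 4: δ(p0, □) = (p3, b, L) → [p3]ab□aaaaa
Step 5: δ(p3, a) = (pR, □, L) → [pR]□□b□aaaaa

The machine reaches the reject state pR and halts.

The machine executed 5 steps before halting.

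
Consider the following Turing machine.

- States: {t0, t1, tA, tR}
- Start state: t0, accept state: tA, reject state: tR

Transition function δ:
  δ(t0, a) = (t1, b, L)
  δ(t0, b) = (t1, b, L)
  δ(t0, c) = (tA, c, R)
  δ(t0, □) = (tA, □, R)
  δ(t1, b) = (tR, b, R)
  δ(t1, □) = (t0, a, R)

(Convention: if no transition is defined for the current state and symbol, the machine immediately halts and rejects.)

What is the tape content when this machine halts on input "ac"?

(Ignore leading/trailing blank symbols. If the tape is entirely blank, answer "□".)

Execution trace:
Initial: [t0]ac
Step 1: δ(t0, a) = (t1, b, L) → [t1]□bc
Step 2: δ(t1, □) = (t0, a, R) → a[t0]bc
Step 3: δ(t0, b) = (t1, b, L) → [t1]abc

No transition is defined for δ(t1, a). By convention the machine halts and rejects.

Final tape (ignoring leading/trailing blanks): abc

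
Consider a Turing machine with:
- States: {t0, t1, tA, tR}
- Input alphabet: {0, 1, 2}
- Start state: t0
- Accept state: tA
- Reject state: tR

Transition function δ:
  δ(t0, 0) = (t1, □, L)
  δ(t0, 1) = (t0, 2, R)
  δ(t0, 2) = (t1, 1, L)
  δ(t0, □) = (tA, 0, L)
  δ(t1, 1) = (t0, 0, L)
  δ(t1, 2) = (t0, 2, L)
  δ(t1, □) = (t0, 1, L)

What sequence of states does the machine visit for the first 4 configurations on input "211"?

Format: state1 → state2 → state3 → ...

Execution trace:
Initial: [t0]211
Step 1: δ(t0, 2) = (t1, 1, L) → [t1]□111
Step 2: δ(t1, □) = (t0, 1, L) → [t0]□1111
Step 3: δ(t0, □) = (tA, 0, L) → [tA]□01111

The machine reaches the accept state tA and halts.

State sequence: t0 → t1 → t0 → tA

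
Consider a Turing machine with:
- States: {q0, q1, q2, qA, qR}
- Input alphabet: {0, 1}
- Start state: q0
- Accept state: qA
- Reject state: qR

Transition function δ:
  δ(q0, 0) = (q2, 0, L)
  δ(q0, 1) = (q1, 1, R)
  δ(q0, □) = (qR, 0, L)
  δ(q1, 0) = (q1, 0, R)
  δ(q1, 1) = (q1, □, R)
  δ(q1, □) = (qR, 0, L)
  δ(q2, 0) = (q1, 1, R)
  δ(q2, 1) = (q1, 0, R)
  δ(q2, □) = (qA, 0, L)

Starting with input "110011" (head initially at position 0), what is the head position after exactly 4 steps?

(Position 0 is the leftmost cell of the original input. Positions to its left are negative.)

Execution trace (head position shown):
Step 0: [q0]110011  (head at position 0)
Step 1: move right → 1[q1]10011  (head at position 1)
Step 2: move right → 1□[q1]0011  (head at position 2)
Step 3: move right → 1□0[q1]011  (head at position 3)
Step 4: move right → 1□00[q1]11  (head at position 4)

After 4 steps, the head is at position 4.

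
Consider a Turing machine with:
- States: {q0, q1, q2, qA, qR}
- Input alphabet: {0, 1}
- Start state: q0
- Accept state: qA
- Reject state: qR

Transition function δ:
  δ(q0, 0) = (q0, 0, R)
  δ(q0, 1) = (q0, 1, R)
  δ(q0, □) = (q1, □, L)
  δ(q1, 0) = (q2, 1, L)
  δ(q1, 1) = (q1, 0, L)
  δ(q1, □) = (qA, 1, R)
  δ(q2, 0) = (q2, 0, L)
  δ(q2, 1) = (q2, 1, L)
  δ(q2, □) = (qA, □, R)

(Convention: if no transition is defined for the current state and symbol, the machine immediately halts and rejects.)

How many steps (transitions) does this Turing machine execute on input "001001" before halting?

Execution trace:
Initial: [q0]001001
Step 1: δ(q0, 0) = (q0, 0, R) → 0[q0]01001
Step 2: δ(q0, 0) = (q0, 0, R) → 00[q0]1001
Step 3: δ(q0, 1) = (q0, 1, R) → 001[q0]001
Step 4: δ(q0, 0) = (q0, 0, R) → 0010[q0]01
Step 5: δ(q0, 0) = (q0, 0, R) → 00100[q0]1
Step 6: δ(q0, 1) = (q0, 1, R) → 001001[q0]□
Step 7: δ(q0, □) = (q1, □, L) → 00100[q1]1□
Step 8: δ(q1, 1) = (q1, 0, L) → 0010[q1]00□
Step 9: δ(q1, 0) = (q2, 1, L) → 001[q2]010□
Step 10: δ(q2, 0) = (q2, 0, L) → 00[q2]1010□
Step 11: δ(q2, 1) = (q2, 1, L) → 0[q2]01010□
Step 12: δ(q2, 0) = (q2, 0, L) → [q2]001010□
Step 13: δ(q2, 0) = (q2, 0, L) → [q2]□001010□
Step 14: δ(q2, □) = (qA, □, R) → □[qA]001010□

The machine reaches the accept state qA and halts.

The machine executed 14 steps before halting.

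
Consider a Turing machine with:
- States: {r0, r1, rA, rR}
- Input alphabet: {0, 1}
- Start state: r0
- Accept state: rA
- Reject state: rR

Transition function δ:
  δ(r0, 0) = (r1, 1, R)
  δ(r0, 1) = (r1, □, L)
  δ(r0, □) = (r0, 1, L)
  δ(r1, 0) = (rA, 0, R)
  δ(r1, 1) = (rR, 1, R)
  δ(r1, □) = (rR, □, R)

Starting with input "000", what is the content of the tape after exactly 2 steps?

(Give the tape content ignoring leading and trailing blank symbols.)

Execution trace:
Initial: [r0]000
Step 1: δ(r0, 0) = (r1, 1, R) → 1[r1]00
Step 2: δ(r1, 0) = (rA, 0, R) → 10[rA]0

The machine reaches the accept state rA and halts.

After 2 steps, the tape (ignoring leading/trailing blanks) is: 100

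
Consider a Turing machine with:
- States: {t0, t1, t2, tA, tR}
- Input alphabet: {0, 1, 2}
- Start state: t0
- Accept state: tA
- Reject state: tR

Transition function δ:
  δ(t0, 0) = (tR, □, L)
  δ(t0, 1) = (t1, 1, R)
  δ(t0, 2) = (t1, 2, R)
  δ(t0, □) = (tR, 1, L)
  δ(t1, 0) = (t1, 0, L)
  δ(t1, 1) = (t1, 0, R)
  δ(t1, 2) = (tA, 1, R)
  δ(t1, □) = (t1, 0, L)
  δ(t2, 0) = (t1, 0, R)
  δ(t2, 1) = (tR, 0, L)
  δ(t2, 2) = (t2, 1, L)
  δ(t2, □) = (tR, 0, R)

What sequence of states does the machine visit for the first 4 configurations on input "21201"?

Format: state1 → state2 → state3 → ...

Execution trace:
Initial: [t0]21201
Step 1: δ(t0, 2) = (t1, 2, R) → 2[t1]1201
Step 2: δ(t1, 1) = (t1, 0, R) → 20[t1]201
Step 3: δ(t1, 2) = (tA, 1, R) → 201[tA]01

The machine reaches the accept state tA and halts.

State sequence: t0 → t1 → t1 → tA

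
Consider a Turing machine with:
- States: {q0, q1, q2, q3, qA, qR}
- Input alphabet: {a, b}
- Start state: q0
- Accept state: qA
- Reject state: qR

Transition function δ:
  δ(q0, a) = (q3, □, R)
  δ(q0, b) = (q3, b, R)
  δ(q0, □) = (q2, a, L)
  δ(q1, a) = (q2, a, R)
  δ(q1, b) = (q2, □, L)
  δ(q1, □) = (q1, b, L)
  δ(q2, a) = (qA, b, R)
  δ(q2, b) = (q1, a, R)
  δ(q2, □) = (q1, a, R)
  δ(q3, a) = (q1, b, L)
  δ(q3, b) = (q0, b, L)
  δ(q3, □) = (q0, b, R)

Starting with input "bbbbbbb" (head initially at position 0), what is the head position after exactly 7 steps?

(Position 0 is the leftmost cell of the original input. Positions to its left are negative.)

Execution trace (head position shown):
Step 0: [q0]bbbbbbb  (head at position 0)
Step 1: move right → b[q3]bbbbbb  (head at position 1)
Step 2: move left → [q0]bbbbbbb  (head at position 0)
Step 3: move right → b[q3]bbbbbb  (head at position 1)
Step 4: move left → [q0]bbbbbbb  (head at position 0)
Step 5: move right → b[q3]bbbbbb  (head at position 1)
Step 6: move left → [q0]bbbbbbb  (head at position 0)
Step 7: move right → b[q3]bbbbbb  (head at position 1)

After 7 steps, the head is at position 1.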